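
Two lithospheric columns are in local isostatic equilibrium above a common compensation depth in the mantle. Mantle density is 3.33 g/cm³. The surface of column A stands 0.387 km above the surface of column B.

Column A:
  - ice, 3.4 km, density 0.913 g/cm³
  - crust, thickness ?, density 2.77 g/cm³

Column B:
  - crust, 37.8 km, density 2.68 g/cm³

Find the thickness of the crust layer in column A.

Take the compensation level at the base of the deeper column (depth z_c below the surface of column A) and equate Σ ρ_i t_i down to z_c; mantle fills any gap and the z_c terms cancel.
Column A: 3.4×0.913 + x×2.77 + (z_c − 3.4 − x)×3.33
Column B: 0.387×0 + 37.8×2.68 + (z_c − 0.387 − 37.8)×3.33
The z_c×3.33 term appears on both sides and cancels. Collect the known terms of each column as K = Σ(ρt)_known − 3.33 × (depth of known layers): K_A = 3.1042 − 3.33×3.4 = −8.2178; K_B = 101.304 − 3.33×(0.387 + 37.8) = −25.85871.
Balance: K_A − x×(3.33 − 2.77) = K_B, so x = (K_A − K_B)/(3.33 − 2.77) = 17.6409/0.56 = 31.5 km.

31.5 km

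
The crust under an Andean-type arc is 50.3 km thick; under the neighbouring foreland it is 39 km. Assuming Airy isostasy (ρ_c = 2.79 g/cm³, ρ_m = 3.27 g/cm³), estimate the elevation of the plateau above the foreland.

1.66 km

Excess crust Δ = 50.3 km − 39 km = 11.3 km, split between elevation h and root r with h + r = Δ.
Airy balance ρ_c h = (ρ_m − ρ_c) r gives r = h ρ_c/(ρ_m − ρ_c), so h (1 + ρ_c/(ρ_m − ρ_c)) = Δ, i.e. h = Δ (ρ_m − ρ_c)/ρ_m.
h = 11.3 km × 0.48/3.27 = 1.66 km.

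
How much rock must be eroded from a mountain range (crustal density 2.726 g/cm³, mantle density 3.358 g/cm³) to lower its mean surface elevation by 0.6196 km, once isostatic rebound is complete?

Net drop Δ = e − u = e − e ρ_c/ρ_m = e (ρ_m − ρ_c)/ρ_m.
e = Δ ρ_m/(ρ_m − ρ_c) = 0.6196 km × 3.358/0.632 = 3.29 km.

3.29 km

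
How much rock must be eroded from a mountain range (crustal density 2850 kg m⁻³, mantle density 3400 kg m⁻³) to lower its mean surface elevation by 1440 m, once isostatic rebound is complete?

Net drop Δ = e − u = e − e ρ_c/ρ_m = e (ρ_m − ρ_c)/ρ_m.
e = Δ ρ_m/(ρ_m − ρ_c) = 1440 m × 3400/550 = 8900 m.

8900 m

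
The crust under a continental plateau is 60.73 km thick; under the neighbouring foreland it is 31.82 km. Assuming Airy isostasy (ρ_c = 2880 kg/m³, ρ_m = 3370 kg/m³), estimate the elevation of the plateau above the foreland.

4.2 km

Excess crust Δ = 60.73 km − 31.82 km = 28.91 km, split between elevation h and root r with h + r = Δ.
Airy balance ρ_c h = (ρ_m − ρ_c) r gives r = h ρ_c/(ρ_m − ρ_c), so h (1 + ρ_c/(ρ_m − ρ_c)) = Δ, i.e. h = Δ (ρ_m − ρ_c)/ρ_m.
h = 28.91 km × 490/3370 = 4.2 km.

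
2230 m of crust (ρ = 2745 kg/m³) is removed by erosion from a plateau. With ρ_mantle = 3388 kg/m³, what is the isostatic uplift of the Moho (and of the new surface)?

1810 m

Unloading: uplift u = e ρ_c/ρ_m = 2230 m × 2745/3388 = 1810 m.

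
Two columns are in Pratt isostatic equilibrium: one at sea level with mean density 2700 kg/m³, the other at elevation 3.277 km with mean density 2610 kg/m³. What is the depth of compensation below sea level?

95 km

ρ_ref D = ρ (D + h) → D (ρ_ref − ρ) = ρ h.
D = ρ h/(ρ_ref − ρ) = 2610 × 3.277 km/(2700 − 2610) = 95 km.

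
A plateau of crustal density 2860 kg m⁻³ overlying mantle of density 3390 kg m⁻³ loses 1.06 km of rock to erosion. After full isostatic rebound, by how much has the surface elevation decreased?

0.166 km

Rebound u = e ρ_c/ρ_m = 1.06 km × 2860/3390 = 0.8943 km.
Net surface drop = e − u = 1.06 km − 0.8943 km = e (ρ_m − ρ_c)/ρ_m = 0.166 km.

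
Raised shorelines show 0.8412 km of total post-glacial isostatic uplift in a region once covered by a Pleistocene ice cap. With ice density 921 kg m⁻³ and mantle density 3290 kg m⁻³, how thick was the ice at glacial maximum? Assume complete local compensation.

3 km

u = t ρ_ice/ρ_m → t = u ρ_m/ρ_ice = 0.8412 km × 3290/921 = 3 km.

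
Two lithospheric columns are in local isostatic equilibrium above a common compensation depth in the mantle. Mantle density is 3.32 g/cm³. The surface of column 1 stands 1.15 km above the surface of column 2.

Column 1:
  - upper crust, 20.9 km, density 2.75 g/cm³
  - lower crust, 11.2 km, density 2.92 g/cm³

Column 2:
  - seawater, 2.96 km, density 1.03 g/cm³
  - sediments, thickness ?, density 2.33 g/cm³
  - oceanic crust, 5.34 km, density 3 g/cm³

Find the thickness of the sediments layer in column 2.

4.13 km

Take the compensation level at the base of the deeper column (depth z_c below the surface of column 1) and equate Σ ρ_i t_i down to z_c; mantle fills any gap and the z_c terms cancel.
Column 1: 20.9×2.75 + 11.2×2.92 + (z_c − 32.1)×3.32
Column 2: 1.15×0 + 2.96×1.03 + x×2.33 + 5.34×3 + (z_c − 1.15 − 8.3 − x)×3.32
The z_c×3.32 term appears on both sides and cancels. Collect the known terms of each column as K = Σ(ρt)_known − 3.32 × (depth of known layers): K_1 = 90.179 − 3.32×32.1 = −16.393; K_2 = 19.0688 − 3.32×(1.15 + 8.3) = −12.3052.
Balance: K_1 = K_2 − x×(3.32 − 2.33), so x = (K_2 − K_1)/(3.32 − 2.33) = 4.0878/0.99 = 4.13 km.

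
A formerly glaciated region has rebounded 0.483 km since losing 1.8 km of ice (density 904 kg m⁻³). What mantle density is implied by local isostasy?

ρ_m = ρ_ice t / u = 904 × 1.8 km/0.483 km = 3370 kg m⁻³.

3370 kg m⁻³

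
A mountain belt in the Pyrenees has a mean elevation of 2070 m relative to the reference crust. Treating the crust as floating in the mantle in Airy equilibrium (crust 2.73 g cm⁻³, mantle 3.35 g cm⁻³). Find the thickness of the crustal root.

By Archimedes' principle applied to the lithosphere: the weight of the topography is balanced by the buoyancy of the root, ρ_c h = (ρ_m − ρ_c) r.
r = h · ρ_c / (ρ_m − ρ_c) = 2070 m × 2.73 / (3.35 − 2.73) = 9110 m.

9110 m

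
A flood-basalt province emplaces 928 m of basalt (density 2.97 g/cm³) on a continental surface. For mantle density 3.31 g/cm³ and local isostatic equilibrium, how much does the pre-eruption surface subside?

833 m

Subaerial loading: s = t ρ_load / ρ_m.
s = 928 m × 2.97/3.31 = 833 m.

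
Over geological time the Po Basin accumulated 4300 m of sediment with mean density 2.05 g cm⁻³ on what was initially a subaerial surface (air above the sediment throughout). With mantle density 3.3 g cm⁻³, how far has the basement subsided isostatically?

Subaerial load: s = t ρ_sed / ρ_m = 4300 m × 2.05/3.3 = 2670 m.

2670 m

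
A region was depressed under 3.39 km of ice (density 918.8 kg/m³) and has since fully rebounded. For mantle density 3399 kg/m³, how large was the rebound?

0.916 km

Removing the load lets mantle flow back in; uplift u satisfies ρ_ice t = ρ_m u.
u = t ρ_ice/ρ_m = 3.39 km × 918.8/3399 = 0.916 km.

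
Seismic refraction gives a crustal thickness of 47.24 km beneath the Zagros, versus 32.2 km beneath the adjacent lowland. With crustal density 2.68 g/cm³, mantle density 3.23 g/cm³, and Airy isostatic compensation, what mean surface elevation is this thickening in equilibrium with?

2.56 km

Excess crust Δ = 47.24 km − 32.2 km = 15.04 km, split between elevation h and root r with h + r = Δ.
Airy balance ρ_c h = (ρ_m − ρ_c) r gives r = h ρ_c/(ρ_m − ρ_c), so h (1 + ρ_c/(ρ_m − ρ_c)) = Δ, i.e. h = Δ (ρ_m − ρ_c)/ρ_m.
h = 15.04 km × 0.55/3.23 = 2.56 km.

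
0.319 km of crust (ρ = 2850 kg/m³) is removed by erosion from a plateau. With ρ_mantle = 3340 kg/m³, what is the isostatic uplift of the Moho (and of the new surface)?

0.272 km

Unloading: uplift u = e ρ_c/ρ_m = 0.319 km × 2850/3340 = 0.272 km.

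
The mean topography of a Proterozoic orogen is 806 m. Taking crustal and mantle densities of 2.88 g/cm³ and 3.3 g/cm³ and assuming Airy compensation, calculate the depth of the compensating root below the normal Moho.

Equating mass per unit area of the two columns: the weight of the topography is balanced by the buoyancy of the root, ρ_c h = (ρ_m − ρ_c) r.
r = h · ρ_c / (ρ_m − ρ_c) = 806 m × 2.88 / (3.3 − 2.88) = 5530 m.

5530 m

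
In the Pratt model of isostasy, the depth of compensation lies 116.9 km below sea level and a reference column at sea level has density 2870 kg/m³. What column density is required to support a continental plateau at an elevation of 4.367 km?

2770 kg/m³

Pratt balance: ρ_ref D = ρ (D + h).
ρ = ρ_ref D/(D + h) = 2870 × 116.9 km/(116.9 km + 4.367 km) = 2770 kg/m³.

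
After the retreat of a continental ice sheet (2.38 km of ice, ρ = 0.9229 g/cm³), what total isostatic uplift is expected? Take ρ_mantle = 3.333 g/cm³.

0.659 km

Removing the load lets mantle flow back in; uplift u satisfies ρ_ice t = ρ_m u.
u = t ρ_ice/ρ_m = 2.38 km × 0.9229/3.333 = 0.659 km.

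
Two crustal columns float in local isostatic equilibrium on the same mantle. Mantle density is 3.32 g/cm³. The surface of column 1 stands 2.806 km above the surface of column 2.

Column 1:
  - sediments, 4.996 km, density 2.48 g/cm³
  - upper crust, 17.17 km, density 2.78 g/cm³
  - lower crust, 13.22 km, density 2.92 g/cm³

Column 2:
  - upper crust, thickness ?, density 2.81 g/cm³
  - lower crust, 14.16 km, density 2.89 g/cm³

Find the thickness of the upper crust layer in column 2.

6.57 km

Take the compensation level at the base of the deeper column (depth z_c below the surface of column 1) and equate Σ ρ_i t_i down to z_c; mantle fills any gap and the z_c terms cancel.
Column 1: 4.996×2.48 + 17.17×2.78 + 13.22×2.92 + (z_c − 35.386)×3.32
Column 2: 2.806×0 + x×2.81 + 14.16×2.89 + (z_c − 2.806 − 14.16 − x)×3.32
The z_c×3.32 term appears on both sides and cancels. Collect the known terms of each column as K = Σ(ρt)_known − 3.32 × (depth of known layers): K_1 = 98.72508 − 3.32×35.386 = −18.75644; K_2 = 40.9224 − 3.32×(2.806 + 14.16) = −15.40472.
Balance: K_1 = K_2 − x×(3.32 − 2.81), so x = (K_2 − K_1)/(3.32 − 2.81) = 3.35172/0.51 = 6.57 km.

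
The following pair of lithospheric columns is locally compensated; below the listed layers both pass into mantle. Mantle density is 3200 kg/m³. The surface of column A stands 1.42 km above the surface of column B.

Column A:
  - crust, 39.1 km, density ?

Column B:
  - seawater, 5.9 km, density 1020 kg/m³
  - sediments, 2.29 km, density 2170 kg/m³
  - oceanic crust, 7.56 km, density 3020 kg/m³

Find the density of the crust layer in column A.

Take the compensation level at the base of the deeper column (depth z_c below the surface of column A) and equate Σ ρ_i t_i down to z_c; mantle fills any gap and the z_c terms cancel.
Column A: 39.1×ρ + (z_c − 39.1)×3200
Column B: 1.42×0 + 5.9×1020 + 2.29×2170 + 7.56×3020 + (z_c − 1.42 − 15.75)×3200
The z_c×3200 term appears on both sides and cancels. Collect the known terms of each column as K = Σ(ρt)_known − 3200 × (depth of known layers): K_A = 0 − 3200×39.1 = −125120; K_B = 33818.5 − 3200×(1.42 + 15.75) = −21125.5.
Balance: K_A + 39.1×ρ = K_B, so ρ = (K_B − K_A)/39.1 = 103994/39.1 = 2660 kg/m³.

2660 kg/m³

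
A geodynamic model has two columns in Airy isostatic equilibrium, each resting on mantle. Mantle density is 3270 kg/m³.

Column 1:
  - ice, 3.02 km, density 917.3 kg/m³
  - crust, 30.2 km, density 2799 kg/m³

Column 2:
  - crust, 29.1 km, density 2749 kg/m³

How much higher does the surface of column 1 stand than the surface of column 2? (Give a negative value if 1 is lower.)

For any compensation level in the mantle, the mantle terms cancel and isostasy reduces to e = (Σt_1 − Σt_2) − (Σ(ρt)_1 − Σ(ρt)_2) / ρ_m.
Σt_1 = 33.22 km; Σt_2 = 29.1 km; Σ(ρt)_1 = 87300.046; Σ(ρt)_2 = 79995.9 (in km·kg/m³).
e = (33.22 − 29.1) − (87300.046 − 79995.9) / 3270 = 1.89 km.

1.89 km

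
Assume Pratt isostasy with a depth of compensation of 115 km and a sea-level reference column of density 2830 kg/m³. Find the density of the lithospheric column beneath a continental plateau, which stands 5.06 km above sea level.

Pratt balance: ρ_ref D = ρ (D + h).
ρ = ρ_ref D/(D + h) = 2830 × 115 km/(115 km + 5.06 km) = 2710 kg/m³.

2710 kg/m³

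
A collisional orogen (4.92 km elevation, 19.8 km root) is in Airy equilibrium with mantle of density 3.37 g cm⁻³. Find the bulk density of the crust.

ρ_c h = (ρ_m − ρ_c) r → ρ_c (h + r) = ρ_m r → ρ_c = ρ_m r / (h + r).
ρ_c = 3.37 × 19.8 km / (4.92 km + 19.8 km) = 2.7 g cm⁻³.

2.7 g cm⁻³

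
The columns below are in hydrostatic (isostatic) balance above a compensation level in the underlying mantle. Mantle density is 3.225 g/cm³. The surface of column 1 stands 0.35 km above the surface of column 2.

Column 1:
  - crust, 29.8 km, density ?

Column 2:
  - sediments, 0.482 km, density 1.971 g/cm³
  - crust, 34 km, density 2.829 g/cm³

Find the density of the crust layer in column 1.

2.72 g/cm³

Take the compensation level at the base of the deeper column (depth z_c below the surface of column 1) and equate Σ ρ_i t_i down to z_c; mantle fills any gap and the z_c terms cancel.
Column 1: 29.8×ρ + (z_c − 29.8)×3.225
Column 2: 0.35×0 + 0.482×1.971 + 34×2.829 + (z_c − 0.35 − 34.482)×3.225
The z_c×3.225 term appears on both sides and cancels. Collect the known terms of each column as K = Σ(ρt)_known − 3.225 × (depth of known layers): K_1 = 0 − 3.225×29.8 = −96.105; K_2 = 97.136022 − 3.225×(0.35 + 34.482) = −15.197178.
Balance: K_1 + 29.8×ρ = K_2, so ρ = (K_2 − K_1)/29.8 = 80.9078/29.8 = 2.72 g/cm³.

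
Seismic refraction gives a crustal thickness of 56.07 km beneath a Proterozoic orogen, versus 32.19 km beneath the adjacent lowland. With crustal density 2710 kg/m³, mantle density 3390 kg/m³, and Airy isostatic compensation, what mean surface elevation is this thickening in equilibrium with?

4.79 km

Excess crust Δ = 56.07 km − 32.19 km = 23.88 km, split between elevation h and root r with h + r = Δ.
Airy balance ρ_c h = (ρ_m − ρ_c) r gives r = h ρ_c/(ρ_m − ρ_c), so h (1 + ρ_c/(ρ_m − ρ_c)) = Δ, i.e. h = Δ (ρ_m − ρ_c)/ρ_m.
h = 23.88 km × 680/3390 = 4.79 km.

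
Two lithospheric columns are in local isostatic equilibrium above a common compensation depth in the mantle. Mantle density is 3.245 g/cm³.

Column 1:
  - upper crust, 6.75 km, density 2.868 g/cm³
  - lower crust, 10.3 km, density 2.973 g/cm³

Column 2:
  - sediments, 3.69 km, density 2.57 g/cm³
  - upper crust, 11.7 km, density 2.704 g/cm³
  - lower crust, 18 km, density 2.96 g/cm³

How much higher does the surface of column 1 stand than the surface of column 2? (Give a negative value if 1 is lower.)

−2.65 km

For any compensation level in the mantle, the mantle terms cancel and isostasy reduces to e = (Σt_1 − Σt_2) − (Σ(ρt)_1 − Σ(ρt)_2) / ρ_m.
Σt_1 = 17.05 km; Σt_2 = 33.39 km; Σ(ρt)_1 = 49.9809; Σ(ρt)_2 = 94.4001 (in km·g/cm³).
e = (17.05 − 33.39) − (49.9809 − 94.4001) / 3.245 = −2.65 km.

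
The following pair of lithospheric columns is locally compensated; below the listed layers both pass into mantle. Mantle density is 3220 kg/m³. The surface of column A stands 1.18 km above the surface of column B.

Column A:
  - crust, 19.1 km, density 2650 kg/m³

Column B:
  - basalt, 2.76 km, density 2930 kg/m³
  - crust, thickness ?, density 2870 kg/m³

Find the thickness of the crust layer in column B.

18 km

Take the compensation level at the base of the deeper column (depth z_c below the surface of column A) and equate Σ ρ_i t_i down to z_c; mantle fills any gap and the z_c terms cancel.
Column A: 19.1×2650 + (z_c − 19.1)×3220
Column B: 1.18×0 + 2.76×2930 + x×2870 + (z_c − 1.18 − 2.76 − x)×3220
The z_c×3220 term appears on both sides and cancels. Collect the known terms of each column as K = Σ(ρt)_known − 3220 × (depth of known layers): K_A = 50615 − 3220×19.1 = −10887; K_B = 8086.8 − 3220×(1.18 + 2.76) = −4600.
Balance: K_A = K_B − x×(3220 − 2870), so x = (K_B − K_A)/(3220 − 2870) = 6287/350 = 18 km.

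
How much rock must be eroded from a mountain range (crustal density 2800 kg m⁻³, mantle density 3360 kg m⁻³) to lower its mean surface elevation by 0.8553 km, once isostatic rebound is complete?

5.13 km

Net drop Δ = e − u = e − e ρ_c/ρ_m = e (ρ_m − ρ_c)/ρ_m.
e = Δ ρ_m/(ρ_m − ρ_c) = 0.8553 km × 3360/560 = 5.13 km.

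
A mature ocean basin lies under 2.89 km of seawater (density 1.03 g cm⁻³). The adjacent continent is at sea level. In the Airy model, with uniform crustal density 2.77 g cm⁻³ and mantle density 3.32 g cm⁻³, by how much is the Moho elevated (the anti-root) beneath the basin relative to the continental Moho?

9.14 km

Equating mass per unit area of the two columns: replacing crust with seawater at the top is compensated by replacing crust with mantle at the base: d (ρ_c − ρ_w) = a (ρ_m − ρ_c).
a = d (ρ_c − ρ_w)/(ρ_m − ρ_c) = 2.89 km × 1.74/0.55 = 9.14 km.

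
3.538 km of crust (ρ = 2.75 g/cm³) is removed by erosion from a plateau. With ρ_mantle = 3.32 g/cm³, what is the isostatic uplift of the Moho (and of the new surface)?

2.93 km

Unloading: uplift u = e ρ_c/ρ_m = 3.538 km × 2.75/3.32 = 2.93 km.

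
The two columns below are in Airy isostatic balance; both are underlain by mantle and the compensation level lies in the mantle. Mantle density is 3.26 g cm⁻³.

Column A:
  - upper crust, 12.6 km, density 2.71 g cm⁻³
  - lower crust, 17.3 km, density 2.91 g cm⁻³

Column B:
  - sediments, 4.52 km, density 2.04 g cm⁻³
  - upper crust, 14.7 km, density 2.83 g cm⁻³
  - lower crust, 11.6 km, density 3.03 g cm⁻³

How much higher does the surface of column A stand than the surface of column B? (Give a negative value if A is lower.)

−0.466 km

For any compensation level in the mantle, the mantle terms cancel and isostasy reduces to e = (Σt_A − Σt_B) − (Σ(ρt)_A − Σ(ρt)_B) / ρ_m.
Σt_A = 29.9 km; Σt_B = 30.82 km; Σ(ρt)_A = 84.489; Σ(ρt)_B = 85.9698 (in km·g cm⁻³).
e = (29.9 − 30.82) − (84.489 − 85.9698) / 3.26 = −0.466 km.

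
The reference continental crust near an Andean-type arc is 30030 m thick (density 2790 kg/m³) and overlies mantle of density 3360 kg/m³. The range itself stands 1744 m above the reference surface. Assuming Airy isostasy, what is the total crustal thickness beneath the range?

Root depth r = h ρ_c / (ρ_m − ρ_c) = 1744 m × 2790 / 570 = 8536 m.
Total thickness = T + h + r = 30030 m + 1744 m + 8536 m = 40300 m.

40300 m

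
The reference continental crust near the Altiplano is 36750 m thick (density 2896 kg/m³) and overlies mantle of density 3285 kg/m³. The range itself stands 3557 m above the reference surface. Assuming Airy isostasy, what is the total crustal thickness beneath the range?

Root depth r = h ρ_c / (ρ_m − ρ_c) = 3557 m × 2896 / 389 = 26480 m.
Total thickness = T + h + r = 36750 m + 3557 m + 26480 m = 66800 m.

66800 m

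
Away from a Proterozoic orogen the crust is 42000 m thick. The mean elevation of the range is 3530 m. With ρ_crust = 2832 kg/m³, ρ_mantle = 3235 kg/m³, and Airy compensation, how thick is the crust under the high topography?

70300 m

Root depth r = h ρ_c / (ρ_m − ρ_c) = 3530 m × 2832 / 403 = 24810 m.
Total thickness = T + h + r = 42000 m + 3530 m + 24810 m = 70300 m.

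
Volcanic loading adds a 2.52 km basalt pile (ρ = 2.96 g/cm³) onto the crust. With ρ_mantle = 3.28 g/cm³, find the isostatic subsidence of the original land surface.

Subaerial loading: s = t ρ_load / ρ_m.
s = 2.52 km × 2.96/3.28 = 2.27 km.

2.27 km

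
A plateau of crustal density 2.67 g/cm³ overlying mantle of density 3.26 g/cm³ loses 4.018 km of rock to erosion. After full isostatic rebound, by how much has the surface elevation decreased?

Rebound u = e ρ_c/ρ_m = 4.018 km × 2.67/3.26 = 3.291 km.
Net surface drop = e − u = 4.018 km − 3.291 km = e (ρ_m − ρ_c)/ρ_m = 0.727 km.

0.727 km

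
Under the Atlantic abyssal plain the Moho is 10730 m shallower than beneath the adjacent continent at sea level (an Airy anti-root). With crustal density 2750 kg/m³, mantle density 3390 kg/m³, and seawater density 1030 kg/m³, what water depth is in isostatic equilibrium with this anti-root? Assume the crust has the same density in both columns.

3990 m

Replacing a thickness d of crust by seawater at the top must be balanced by replacing crust with mantle at the base: d (ρ_c − ρ_w) = a (ρ_m − ρ_c).
d = a (ρ_m − ρ_c)/(ρ_c − ρ_w) = 10730 m × 640/1720 = 3990 m.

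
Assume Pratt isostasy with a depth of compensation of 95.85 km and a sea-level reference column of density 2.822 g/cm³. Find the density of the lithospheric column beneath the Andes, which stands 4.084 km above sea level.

Pratt balance: ρ_ref D = ρ (D + h).
ρ = ρ_ref D/(D + h) = 2.822 × 95.85 km/(95.85 km + 4.084 km) = 2.71 g/cm³.

2.71 g/cm³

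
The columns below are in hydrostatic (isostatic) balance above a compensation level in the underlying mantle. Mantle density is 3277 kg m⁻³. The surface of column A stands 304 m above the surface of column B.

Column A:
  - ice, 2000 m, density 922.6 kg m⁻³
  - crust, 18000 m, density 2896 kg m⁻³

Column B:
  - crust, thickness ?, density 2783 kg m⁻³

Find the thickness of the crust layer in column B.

21400 m

Take the compensation level at the base of the deeper column (depth z_c below the surface of column A) and equate Σ ρ_i t_i down to z_c; mantle fills any gap and the z_c terms cancel.
Column A: 2000×922.6 + 18000×2896 + (z_c − 20000)×3277
Column B: 304×0 + x×2783 + (z_c − 304 − 0 − x)×3277
The z_c×3277 term appears on both sides and cancels. Collect the known terms of each column as K = Σ(ρt)_known − 3277 × (depth of known layers): K_A = 53973200 − 3277×20000 = −11566800; K_B = 0 − 3277×(304 + 0) = −996208.
Balance: K_A = K_B − x×(3277 − 2783), so x = (K_B − K_A)/(3277 − 2783) = 10570600/494 = 21400 m.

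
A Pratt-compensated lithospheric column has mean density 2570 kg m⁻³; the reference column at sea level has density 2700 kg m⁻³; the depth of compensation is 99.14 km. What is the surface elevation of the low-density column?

ρ_ref D = ρ (D + h) → h = D (ρ_ref − ρ)/ρ.
h = 99.14 km × (2700 − 2570)/2570 = 5.01 km.

5.01 km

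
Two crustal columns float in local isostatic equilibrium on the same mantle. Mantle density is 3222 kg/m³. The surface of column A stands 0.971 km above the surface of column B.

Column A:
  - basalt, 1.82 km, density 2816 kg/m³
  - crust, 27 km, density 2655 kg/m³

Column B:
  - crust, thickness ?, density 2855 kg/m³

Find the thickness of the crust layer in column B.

Take the compensation level at the base of the deeper column (depth z_c below the surface of column A) and equate Σ ρ_i t_i down to z_c; mantle fills any gap and the z_c terms cancel.
Column A: 1.82×2816 + 27×2655 + (z_c − 28.82)×3222
Column B: 0.971×0 + x×2855 + (z_c − 0.971 − 0 − x)×3222
The z_c×3222 term appears on both sides and cancels. Collect the known terms of each column as K = Σ(ρt)_known − 3222 × (depth of known layers): K_A = 76810.12 − 3222×28.82 = −16047.92; K_B = 0 − 3222×(0.971 + 0) = −3128.562.
Balance: K_A = K_B − x×(3222 − 2855), so x = (K_B − K_A)/(3222 − 2855) = 12919.4/367 = 35.2 km.

35.2 km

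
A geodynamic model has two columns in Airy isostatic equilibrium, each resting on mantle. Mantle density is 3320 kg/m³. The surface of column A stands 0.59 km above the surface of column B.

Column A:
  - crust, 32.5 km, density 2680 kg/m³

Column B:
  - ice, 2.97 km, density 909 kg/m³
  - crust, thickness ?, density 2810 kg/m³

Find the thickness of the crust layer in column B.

22.9 km

Take the compensation level at the base of the deeper column (depth z_c below the surface of column A) and equate Σ ρ_i t_i down to z_c; mantle fills any gap and the z_c terms cancel.
Column A: 32.5×2680 + (z_c − 32.5)×3320
Column B: 0.59×0 + 2.97×909 + x×2810 + (z_c − 0.59 − 2.97 − x)×3320
The z_c×3320 term appears on both sides and cancels. Collect the known terms of each column as K = Σ(ρt)_known − 3320 × (depth of known layers): K_A = 87100 − 3320×32.5 = −20800; K_B = 2699.73 − 3320×(0.59 + 2.97) = −9119.47.
Balance: K_A = K_B − x×(3320 − 2810), so x = (K_B − K_A)/(3320 − 2810) = 11680.5/510 = 22.9 km.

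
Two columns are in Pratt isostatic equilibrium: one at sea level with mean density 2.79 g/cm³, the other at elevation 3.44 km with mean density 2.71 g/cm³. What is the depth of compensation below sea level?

117 km

ρ_ref D = ρ (D + h) → D (ρ_ref − ρ) = ρ h.
D = ρ h/(ρ_ref − ρ) = 2.71 × 3.44 km/(2.79 − 2.71) = 117 km.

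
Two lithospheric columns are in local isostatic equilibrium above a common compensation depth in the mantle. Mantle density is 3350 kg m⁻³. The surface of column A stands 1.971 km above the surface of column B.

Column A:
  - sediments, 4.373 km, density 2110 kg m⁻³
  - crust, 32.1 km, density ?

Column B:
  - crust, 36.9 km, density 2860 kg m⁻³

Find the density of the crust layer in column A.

Take the compensation level at the base of the deeper column (depth z_c below the surface of column A) and equate Σ ρ_i t_i down to z_c; mantle fills any gap and the z_c terms cancel.
Column A: 4.373×2110 + 32.1×ρ + (z_c − 36.473)×3350
Column B: 1.971×0 + 36.9×2860 + (z_c − 1.971 − 36.9)×3350
The z_c×3350 term appears on both sides and cancels. Collect the known terms of each column as K = Σ(ρt)_known − 3350 × (depth of known layers): K_A = 9227.03 − 3350×36.473 = −112957.52; K_B = 105534 − 3350×(1.971 + 36.9) = −24683.85.
Balance: K_A + 32.1×ρ = K_B, so ρ = (K_B − K_A)/32.1 = 88273.7/32.1 = 2750 kg m⁻³.

2750 kg m⁻³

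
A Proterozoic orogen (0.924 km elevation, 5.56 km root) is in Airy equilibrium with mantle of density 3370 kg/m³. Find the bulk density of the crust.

ρ_c h = (ρ_m − ρ_c) r → ρ_c (h + r) = ρ_m r → ρ_c = ρ_m r / (h + r).
ρ_c = 3370 × 5.56 km / (0.924 km + 5.56 km) = 2890 kg/m³.

2890 kg/m³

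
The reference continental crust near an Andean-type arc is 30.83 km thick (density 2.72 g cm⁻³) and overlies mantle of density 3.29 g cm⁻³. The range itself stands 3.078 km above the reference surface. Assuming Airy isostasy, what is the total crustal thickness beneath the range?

Root depth r = h ρ_c / (ρ_m − ρ_c) = 3.078 km × 2.72 / 0.57 = 14.69 km.
Total thickness = T + h + r = 30.83 km + 3.078 km + 14.69 km = 48.6 km.

48.6 km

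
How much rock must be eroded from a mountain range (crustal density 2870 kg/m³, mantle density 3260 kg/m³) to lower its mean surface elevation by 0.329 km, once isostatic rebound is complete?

Net drop Δ = e − u = e − e ρ_c/ρ_m = e (ρ_m − ρ_c)/ρ_m.
e = Δ ρ_m/(ρ_m − ρ_c) = 0.329 km × 3260/390 = 2.75 km.

2.75 km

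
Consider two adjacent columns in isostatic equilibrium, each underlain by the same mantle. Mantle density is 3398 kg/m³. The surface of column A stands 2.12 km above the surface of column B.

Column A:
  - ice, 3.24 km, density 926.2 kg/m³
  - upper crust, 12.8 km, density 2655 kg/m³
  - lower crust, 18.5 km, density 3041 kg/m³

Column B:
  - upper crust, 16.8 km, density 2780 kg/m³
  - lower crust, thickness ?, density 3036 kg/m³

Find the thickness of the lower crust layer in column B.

Take the compensation level at the base of the deeper column (depth z_c below the surface of column A) and equate Σ ρ_i t_i down to z_c; mantle fills any gap and the z_c terms cancel.
Column A: 3.24×926.2 + 12.8×2655 + 18.5×3041 + (z_c − 34.54)×3398
Column B: 2.12×0 + 16.8×2780 + x×3036 + (z_c − 2.12 − 16.8 − x)×3398
The z_c×3398 term appears on both sides and cancels. Collect the known terms of each column as K = Σ(ρt)_known − 3398 × (depth of known layers): K_A = 93243.388 − 3398×34.54 = −24123.532; K_B = 46704 − 3398×(2.12 + 16.8) = −17586.16.
Balance: K_A = K_B − x×(3398 − 3036), so x = (K_B − K_A)/(3398 − 3036) = 6537.37/362 = 18.1 km.

18.1 km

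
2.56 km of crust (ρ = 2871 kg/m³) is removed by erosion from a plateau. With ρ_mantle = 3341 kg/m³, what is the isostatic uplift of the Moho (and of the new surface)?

Unloading: uplift u = e ρ_c/ρ_m = 2.56 km × 2871/3341 = 2.2 km.

2.2 km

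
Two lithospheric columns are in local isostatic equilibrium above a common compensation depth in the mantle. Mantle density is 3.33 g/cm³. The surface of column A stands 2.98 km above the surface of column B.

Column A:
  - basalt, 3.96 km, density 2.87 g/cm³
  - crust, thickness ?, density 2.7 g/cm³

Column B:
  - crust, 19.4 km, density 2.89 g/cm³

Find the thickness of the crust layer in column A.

26.4 km

Take the compensation level at the base of the deeper column (depth z_c below the surface of column A) and equate Σ ρ_i t_i down to z_c; mantle fills any gap and the z_c terms cancel.
Column A: 3.96×2.87 + x×2.7 + (z_c − 3.96 − x)×3.33
Column B: 2.98×0 + 19.4×2.89 + (z_c − 2.98 − 19.4)×3.33
The z_c×3.33 term appears on both sides and cancels. Collect the known terms of each column as K = Σ(ρt)_known − 3.33 × (depth of known layers): K_A = 11.3652 − 3.33×3.96 = −1.8216; K_B = 56.066 − 3.33×(2.98 + 19.4) = −18.4594.
Balance: K_A − x×(3.33 − 2.7) = K_B, so x = (K_A − K_B)/(3.33 − 2.7) = 16.6378/0.63 = 26.4 km.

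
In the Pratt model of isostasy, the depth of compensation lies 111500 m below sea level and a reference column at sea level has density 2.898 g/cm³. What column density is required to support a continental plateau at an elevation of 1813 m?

2.85 g/cm³

Pratt balance: ρ_ref D = ρ (D + h).
ρ = ρ_ref D/(D + h) = 2.898 × 111500 m/(111500 m + 1813 m) = 2.85 g/cm³.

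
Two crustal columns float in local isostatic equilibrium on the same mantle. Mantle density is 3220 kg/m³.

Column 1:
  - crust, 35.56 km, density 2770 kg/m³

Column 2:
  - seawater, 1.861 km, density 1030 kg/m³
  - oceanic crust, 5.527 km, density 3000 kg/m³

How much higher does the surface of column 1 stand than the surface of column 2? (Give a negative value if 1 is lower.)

For any compensation level in the mantle, the mantle terms cancel and isostasy reduces to e = (Σt_1 − Σt_2) − (Σ(ρt)_1 − Σ(ρt)_2) / ρ_m.
Σt_1 = 35.56 km; Σt_2 = 7.388 km; Σ(ρt)_1 = 98501.2; Σ(ρt)_2 = 18497.83 (in km·kg/m³).
e = (35.56 − 7.388) − (98501.2 − 18497.83) / 3220 = 3.33 km.

3.33 km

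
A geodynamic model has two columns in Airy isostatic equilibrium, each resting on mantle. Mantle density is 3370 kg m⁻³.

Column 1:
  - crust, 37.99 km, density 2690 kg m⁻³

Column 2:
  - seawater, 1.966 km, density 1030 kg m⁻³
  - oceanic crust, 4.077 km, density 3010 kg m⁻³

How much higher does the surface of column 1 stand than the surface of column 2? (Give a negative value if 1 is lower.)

For any compensation level in the mantle, the mantle terms cancel and isostasy reduces to e = (Σt_1 − Σt_2) − (Σ(ρt)_1 − Σ(ρt)_2) / ρ_m.
Σt_1 = 37.99 km; Σt_2 = 6.043 km; Σ(ρt)_1 = 102193.1; Σ(ρt)_2 = 14296.75 (in km·kg m⁻³).
e = (37.99 − 6.043) − (102193.1 − 14296.75) / 3370 = 5.86 km.

5.86 km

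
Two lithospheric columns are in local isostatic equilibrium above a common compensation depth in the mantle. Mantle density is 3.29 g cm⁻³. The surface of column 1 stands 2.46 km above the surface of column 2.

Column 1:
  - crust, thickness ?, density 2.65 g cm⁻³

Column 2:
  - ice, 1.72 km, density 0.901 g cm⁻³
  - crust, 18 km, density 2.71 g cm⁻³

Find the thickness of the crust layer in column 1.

Take the compensation level at the base of the deeper column (depth z_c below the surface of column 1) and equate Σ ρ_i t_i down to z_c; mantle fills any gap and the z_c terms cancel.
Column 1: x×2.65 + (z_c − 0 − x)×3.29
Column 2: 2.46×0 + 1.72×0.901 + 18×2.71 + (z_c − 2.46 − 19.72)×3.29
The z_c×3.29 term appears on both sides and cancels. Collect the known terms of each column as K = Σ(ρt)_known − 3.29 × (depth of known layers): K_1 = 0 − 3.29×0 = 0; K_2 = 50.32972 − 3.29×(2.46 + 19.72) = −22.64248.
Balance: K_1 − x×(3.29 − 2.65) = K_2, so x = (K_1 − K_2)/(3.29 − 2.65) = 22.6425/0.64 = 35.4 km.

35.4 km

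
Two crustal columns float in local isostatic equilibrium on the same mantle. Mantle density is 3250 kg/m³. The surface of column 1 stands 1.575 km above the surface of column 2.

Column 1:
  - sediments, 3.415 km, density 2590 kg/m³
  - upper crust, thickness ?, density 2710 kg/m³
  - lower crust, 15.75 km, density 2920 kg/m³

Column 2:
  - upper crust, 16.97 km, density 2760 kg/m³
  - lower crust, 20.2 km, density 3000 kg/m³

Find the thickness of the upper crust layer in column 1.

Take the compensation level at the base of the deeper column (depth z_c below the surface of column 1) and equate Σ ρ_i t_i down to z_c; mantle fills any gap and the z_c terms cancel.
Column 1: 3.415×2590 + x×2710 + 15.75×2920 + (z_c − 19.165 − x)×3250
Column 2: 1.575×0 + 16.97×2760 + 20.2×3000 + (z_c − 1.575 − 37.17)×3250
The z_c×3250 term appears on both sides and cancels. Collect the known terms of each column as K = Σ(ρt)_known − 3250 × (depth of known layers): K_1 = 54834.85 − 3250×19.165 = −7451.4; K_2 = 107437.2 − 3250×(1.575 + 37.17) = −18484.05.
Balance: K_1 − x×(3250 − 2710) = K_2, so x = (K_1 − K_2)/(3250 − 2710) = 11032.6/540 = 20.4 km.

20.4 km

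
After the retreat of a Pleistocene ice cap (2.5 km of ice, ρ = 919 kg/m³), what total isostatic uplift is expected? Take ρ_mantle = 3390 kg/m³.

0.678 km

Removing the load lets mantle flow back in; uplift u satisfies ρ_ice t = ρ_m u.
u = t ρ_ice/ρ_m = 2.5 km × 919/3390 = 0.678 km.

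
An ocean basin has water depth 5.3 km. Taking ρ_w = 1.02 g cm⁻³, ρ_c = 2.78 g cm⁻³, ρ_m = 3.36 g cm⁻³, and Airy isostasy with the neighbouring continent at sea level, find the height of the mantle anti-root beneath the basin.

Isostatic balance requires: replacing crust with seawater at the top is compensated by replacing crust with mantle at the base: d (ρ_c − ρ_w) = a (ρ_m − ρ_c).
a = d (ρ_c − ρ_w)/(ρ_m − ρ_c) = 5.3 km × 1.76/0.58 = 16.1 km.

16.1 km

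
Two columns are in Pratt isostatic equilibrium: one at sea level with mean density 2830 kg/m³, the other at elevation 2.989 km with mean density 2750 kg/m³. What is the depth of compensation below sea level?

103 km

ρ_ref D = ρ (D + h) → D (ρ_ref − ρ) = ρ h.
D = ρ h/(ρ_ref − ρ) = 2750 × 2.989 km/(2830 − 2750) = 103 km.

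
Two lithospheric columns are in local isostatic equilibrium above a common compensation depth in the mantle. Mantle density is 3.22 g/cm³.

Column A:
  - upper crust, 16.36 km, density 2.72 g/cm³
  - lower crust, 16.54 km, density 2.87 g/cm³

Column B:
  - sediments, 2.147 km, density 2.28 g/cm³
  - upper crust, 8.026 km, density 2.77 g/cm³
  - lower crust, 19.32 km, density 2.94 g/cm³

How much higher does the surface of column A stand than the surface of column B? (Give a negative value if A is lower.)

0.91 km

For any compensation level in the mantle, the mantle terms cancel and isostasy reduces to e = (Σt_A − Σt_B) − (Σ(ρt)_A − Σ(ρt)_B) / ρ_m.
Σt_A = 32.9 km; Σt_B = 29.493 km; Σ(ρt)_A = 91.969; Σ(ρt)_B = 83.92798 (in km·g/cm³).
e = (32.9 − 29.493) − (91.969 − 83.92798) / 3.22 = 0.91 km.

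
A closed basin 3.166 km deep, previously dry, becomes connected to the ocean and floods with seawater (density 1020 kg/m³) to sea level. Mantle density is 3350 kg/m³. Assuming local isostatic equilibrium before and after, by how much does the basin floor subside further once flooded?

After flooding the water column is d + s deep. Its weight must equal the weight of mantle displaced by the extra subsidence s: (d + s) ρ_w = s ρ_m.
s = d ρ_w / (ρ_m − ρ_w) = 3.166 km × 1020/(3350 − 1020) = 1.39 km.

1.39 km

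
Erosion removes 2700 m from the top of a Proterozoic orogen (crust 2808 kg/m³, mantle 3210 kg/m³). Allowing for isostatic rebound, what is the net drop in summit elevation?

Rebound u = e ρ_c/ρ_m = 2700 m × 2808/3210 = 2362 m.
Net surface drop = e − u = 2700 m − 2362 m = e (ρ_m − ρ_c)/ρ_m = 338 m.

338 m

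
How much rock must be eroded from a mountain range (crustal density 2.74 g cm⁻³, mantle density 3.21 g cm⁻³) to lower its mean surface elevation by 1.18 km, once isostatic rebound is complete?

Net drop Δ = e − u = e − e ρ_c/ρ_m = e (ρ_m − ρ_c)/ρ_m.
e = Δ ρ_m/(ρ_m − ρ_c) = 1.18 km × 3.21/0.47 = 8.06 km.

8.06 km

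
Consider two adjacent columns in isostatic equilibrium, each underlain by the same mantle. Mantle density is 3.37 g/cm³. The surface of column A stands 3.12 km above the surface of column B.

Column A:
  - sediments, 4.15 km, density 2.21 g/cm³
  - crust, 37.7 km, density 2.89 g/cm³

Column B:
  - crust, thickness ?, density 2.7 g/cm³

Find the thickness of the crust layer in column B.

18.5 km

Take the compensation level at the base of the deeper column (depth z_c below the surface of column A) and equate Σ ρ_i t_i down to z_c; mantle fills any gap and the z_c terms cancel.
Column A: 4.15×2.21 + 37.7×2.89 + (z_c − 41.85)×3.37
Column B: 3.12×0 + x×2.7 + (z_c − 3.12 − 0 − x)×3.37
The z_c×3.37 term appears on both sides and cancels. Collect the known terms of each column as K = Σ(ρt)_known − 3.37 × (depth of known layers): K_A = 118.1245 − 3.37×41.85 = −22.91; K_B = 0 − 3.37×(3.12 + 0) = −10.5144.
Balance: K_A = K_B − x×(3.37 − 2.7), so x = (K_B − K_A)/(3.37 − 2.7) = 12.3956/0.67 = 18.5 km.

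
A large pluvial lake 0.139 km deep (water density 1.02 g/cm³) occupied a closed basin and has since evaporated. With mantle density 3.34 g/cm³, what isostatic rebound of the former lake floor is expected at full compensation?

u = d ρ_w/ρ_m = 0.139 km × 1.02/3.34 = 0.0424 km.

0.0424 km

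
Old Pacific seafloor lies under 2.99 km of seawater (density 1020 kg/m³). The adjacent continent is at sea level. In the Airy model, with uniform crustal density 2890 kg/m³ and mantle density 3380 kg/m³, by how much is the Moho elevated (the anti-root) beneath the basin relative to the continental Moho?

11.4 km

Balancing pressure at the compensation depth: replacing crust with seawater at the top is compensated by replacing crust with mantle at the base: d (ρ_c − ρ_w) = a (ρ_m − ρ_c).
a = d (ρ_c − ρ_w)/(ρ_m − ρ_c) = 2.99 km × 1870/490 = 11.4 km.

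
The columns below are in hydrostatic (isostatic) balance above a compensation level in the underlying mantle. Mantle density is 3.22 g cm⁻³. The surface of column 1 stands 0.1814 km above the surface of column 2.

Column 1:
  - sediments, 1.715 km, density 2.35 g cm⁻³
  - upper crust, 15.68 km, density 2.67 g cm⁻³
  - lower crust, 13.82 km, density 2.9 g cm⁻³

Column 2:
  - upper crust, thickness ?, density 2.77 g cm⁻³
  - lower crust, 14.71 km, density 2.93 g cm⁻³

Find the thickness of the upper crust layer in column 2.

Take the compensation level at the base of the deeper column (depth z_c below the surface of column 1) and equate Σ ρ_i t_i down to z_c; mantle fills any gap and the z_c terms cancel.
Column 1: 1.715×2.35 + 15.68×2.67 + 13.82×2.9 + (z_c − 31.215)×3.22
Column 2: 0.1814×0 + x×2.77 + 14.71×2.93 + (z_c − 0.1814 − 14.71 − x)×3.22
The z_c×3.22 term appears on both sides and cancels. Collect the known terms of each column as K = Σ(ρt)_known − 3.22 × (depth of known layers): K_1 = 85.97385 − 3.22×31.215 = −14.53845; K_2 = 43.1003 − 3.22×(0.1814 + 14.71) = −4.850008.
Balance: K_1 = K_2 − x×(3.22 − 2.77), so x = (K_2 − K_1)/(3.22 − 2.77) = 9.68844/0.45 = 21.5 km.

21.5 km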